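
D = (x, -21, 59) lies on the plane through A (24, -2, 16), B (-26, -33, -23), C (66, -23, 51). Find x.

76

Coplanarity requires AB · (AC × AD) = 0.
AB = (-50, -31, -39), AC = (42, -21, 35); the triple product is linear in x with coefficient -1904 and constant term 144704.
Setting it to zero: x = 76.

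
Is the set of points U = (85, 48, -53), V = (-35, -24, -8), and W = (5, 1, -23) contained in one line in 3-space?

UV = (-120, -72, 45), UW = (-80, -47, 30).
UV × UW = (-45, 0, -120).
The cross product is nonzero, so the points do not lie on one line.

No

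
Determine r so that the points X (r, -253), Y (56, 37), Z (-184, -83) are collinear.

The three points are collinear iff det[XY; XZ] = 0.
This determinant is linear in r: (120)r + (62880) = 0, so r = -524.

-524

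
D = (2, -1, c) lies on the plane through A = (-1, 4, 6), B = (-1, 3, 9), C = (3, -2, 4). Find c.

6

The plane through A, B, C has equation 20x + 12y + 4z = 52.
Substituting D: (4)c + (28) = 52, so c = 6.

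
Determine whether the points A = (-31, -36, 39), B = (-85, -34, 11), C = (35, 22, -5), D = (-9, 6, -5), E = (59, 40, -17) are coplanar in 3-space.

The plane through A, B, C has normal n = AB × AC = (1536, -4224, -3264) and equation n·P = -22848.
Checking the remaining points: n·D = -22848, n·E = -22848.
All equal -22848, so all 5 points lie in one plane.

Yes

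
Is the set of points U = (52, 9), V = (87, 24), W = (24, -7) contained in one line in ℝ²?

UV = (35, 15), UW = (-28, -16).
det[UV; UW] = (35)(-16) − (15)(-28) = -140.
The determinant is nonzero, so they are not collinear.

No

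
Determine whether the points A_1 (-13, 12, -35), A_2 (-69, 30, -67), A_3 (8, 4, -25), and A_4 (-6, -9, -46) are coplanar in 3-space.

The four points are coplanar iff the 3×3 determinant with rows A_1A_2, A_1A_3, A_1A_4 is zero.
Rows: (-56, 18, -32), (21, -8, 10), (7, -21, -11).
Expanding along the first row: (-56)(298) − (18)(-301) + (-32)(-385) = 1050.
Nonzero ⇒ not coplanar.

No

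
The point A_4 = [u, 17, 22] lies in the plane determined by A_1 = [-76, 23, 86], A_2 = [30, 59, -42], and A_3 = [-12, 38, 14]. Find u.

-3

Coplanarity requires A_1A_2 · (A_1A_3 × A_1A_4) = 0.
A_1A_2 = (106, 36, -128), A_1A_3 = (64, 15, -72); the triple product is linear in u with coefficient -672 and constant term -2016.
Setting it to zero: u = -3.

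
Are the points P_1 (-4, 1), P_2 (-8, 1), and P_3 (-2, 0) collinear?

No

P_1P_2 = (-4, 0), P_1P_3 = (2, -1).
det[P_1P_2; P_1P_3] = (-4)(-1) − (0)(2) = 4.
The determinant is nonzero, so they are not collinear.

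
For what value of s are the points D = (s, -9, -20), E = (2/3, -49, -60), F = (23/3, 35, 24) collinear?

Collinearity requires DE × DF = 0; each component is linear in s.
The y-component gives (84)s + (-336) = 0, so s = 4.
The remaining components then also vanish.

4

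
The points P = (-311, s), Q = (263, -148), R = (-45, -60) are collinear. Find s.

16

Collinearity: (P − Q) must be parallel to (R − Q) = (-308, 88).
Cross-multiplying the components: (s − (-148))·(-308) = (-574)·(88).
Solving gives s = 16.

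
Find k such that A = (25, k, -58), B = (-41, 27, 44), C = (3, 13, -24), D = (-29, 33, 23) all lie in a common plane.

6

Coplanarity ⇔ det[AB; AC; AD] = 0.
Expanding, this is linear in k: (-108)k + (648) = 0.
So k = 6.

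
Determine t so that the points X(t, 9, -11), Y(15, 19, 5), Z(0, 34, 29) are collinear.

25

Direction YZ = (-15, 15, 24). From the y-coordinate of X, the parameter along the line is τ = (9 − 19)/15 = -2/3.
Then t = 15 + (-2/3)·(-15) = 25.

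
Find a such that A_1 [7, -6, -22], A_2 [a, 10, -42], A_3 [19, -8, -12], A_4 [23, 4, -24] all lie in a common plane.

6

The points are coplanar iff A_1A_2 · (A_1A_3 × A_1A_4) = 0.
Expanding, this is linear in a: (-96)a + (576) = 0.
So a = 6.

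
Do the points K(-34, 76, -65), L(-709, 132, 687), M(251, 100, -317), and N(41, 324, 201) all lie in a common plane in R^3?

Yes

A normal to the plane through K, L, M is n = KL × KM = (-32160, 44220, -32160).
The plane has equation n·P = 6544560. For N: n·N = 6544560.
Equal, so N lies in the plane and all four are coplanar.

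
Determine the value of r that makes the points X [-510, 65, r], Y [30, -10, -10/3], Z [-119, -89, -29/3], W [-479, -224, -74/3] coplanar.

Coplanarity ⇔ det[XY; XZ; XW] = 0.
Expanding, this is linear in r: (8325)r + (202575) = 0.
So r = -73/3.

-73/3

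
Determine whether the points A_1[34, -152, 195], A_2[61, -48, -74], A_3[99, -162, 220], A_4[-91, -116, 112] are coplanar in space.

With A_1 as base: A_1A_2 = (27, 104, -269), A_1A_3 = (65, -10, 25), A_1A_4 = (-125, 36, -83).
A_1A_3 × A_1A_4 = (-70, 2270, 1090).
A_1A_2 · (A_1A_3 × A_1A_4) = -59020.
Since -59020 ≠ 0, the four points are not coplanar.

No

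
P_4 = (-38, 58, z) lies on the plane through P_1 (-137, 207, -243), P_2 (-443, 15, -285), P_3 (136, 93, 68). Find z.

-27

A normal to the plane is n = P_1P_2 × P_1P_3 = (-64500, 83700, 87300).
P_4 lies in the plane iff n · P_1P_4 = 0.
This gives (87300)z + (2357100) = 0, so z = -27.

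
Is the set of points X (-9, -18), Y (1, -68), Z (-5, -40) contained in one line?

No

XY = (10, -50), XZ = (4, -22).
Twice the signed area of △XYZ is (10)(-22) − (-50)(4) = -20.
The area is nonzero, so the three points are not collinear.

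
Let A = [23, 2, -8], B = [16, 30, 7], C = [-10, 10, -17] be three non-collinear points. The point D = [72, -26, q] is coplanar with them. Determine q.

-5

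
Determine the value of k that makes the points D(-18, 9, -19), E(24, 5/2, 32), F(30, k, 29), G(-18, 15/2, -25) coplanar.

Normal to plane DEG: n = (231/2, 252, -63); plane equation n·P = 1386.
Requiring n·F = 1386: (252)k + (1638) = 1386.
So k = -1.

-1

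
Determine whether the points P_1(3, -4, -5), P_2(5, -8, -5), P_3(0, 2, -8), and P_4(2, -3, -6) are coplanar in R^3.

No

With P_1 as base: P_1P_2 = (2, -4, 0), P_1P_3 = (-3, 6, -3), P_1P_4 = (-1, 1, -1).
P_1P_3 × P_1P_4 = (-3, 0, 3).
P_1P_2 · (P_1P_3 × P_1P_4) = -6.
Since -6 ≠ 0, the four points are not coplanar.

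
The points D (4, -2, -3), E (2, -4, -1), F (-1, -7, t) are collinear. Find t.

2

Collinearity requires DE × DF = 0; each component is linear in t.
The x-component gives (-2)t + (4) = 0, so t = 2.
The remaining components then also vanish.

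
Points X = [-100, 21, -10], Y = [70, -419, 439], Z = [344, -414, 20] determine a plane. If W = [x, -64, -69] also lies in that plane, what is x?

Coplanarity requires XY · (XZ × XW) = 0.
XY = (170, -440, 449), XZ = (444, -435, 30); the triple product is linear in x with coefficient 182115 and constant term -5463450.
Setting it to zero: x = 30.

30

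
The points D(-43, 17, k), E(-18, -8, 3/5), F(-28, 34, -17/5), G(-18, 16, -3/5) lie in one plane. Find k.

Coplanarity ⇔ det[DE; DF; DG] = 0.
Expanding, this is linear in k: (240)k + (1296) = 0.
So k = -27/5.

-27/5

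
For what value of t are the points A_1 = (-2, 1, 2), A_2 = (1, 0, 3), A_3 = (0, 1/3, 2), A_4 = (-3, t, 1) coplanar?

The points are coplanar iff A_1A_2 · (A_1A_3 × A_1A_4) = 0.
Expanding, this is linear in t: (2)t + (-8/3) = 0.
So t = 4/3.

4/3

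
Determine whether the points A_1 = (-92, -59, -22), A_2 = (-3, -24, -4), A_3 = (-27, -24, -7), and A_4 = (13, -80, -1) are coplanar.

No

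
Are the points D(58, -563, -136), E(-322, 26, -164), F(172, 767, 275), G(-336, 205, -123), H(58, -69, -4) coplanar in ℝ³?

Yes

The plane through D, E, F has normal n = DE × DF = (279319, 152988, -572546) and equation n·P = 7934514.
Checking the remaining points: n·G = 7934514, n·H = 7934514.
All equal 7934514, so all 5 points lie in one plane.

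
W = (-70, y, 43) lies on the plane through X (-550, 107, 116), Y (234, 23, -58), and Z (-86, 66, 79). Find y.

60

A normal to the plane is n = XY × XZ = (-4026, -51728, 6832).
W lies in the plane iff n · XW = 0.
This gives (-51728)y + (3103680) = 0, so y = 60.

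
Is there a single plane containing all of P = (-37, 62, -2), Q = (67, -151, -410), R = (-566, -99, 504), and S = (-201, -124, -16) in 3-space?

With P as base: PQ = (104, -213, -408), PR = (-529, -161, 506), PS = (-164, -186, -14).
PR × PS = (96370, -90390, 71990).
PQ · (PR × PS) = -96370.
Since -96370 ≠ 0, the four points are not coplanar.

No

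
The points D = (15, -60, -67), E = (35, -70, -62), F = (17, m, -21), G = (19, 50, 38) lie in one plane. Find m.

-12

Normal to plane DEG: n = (-1600, -2080, 2240); plane equation n·P = -49280.
Requiring n·F = -49280: (-2080)m + (-74240) = -49280.
So m = -12.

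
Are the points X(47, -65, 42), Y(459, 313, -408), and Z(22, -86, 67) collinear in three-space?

XY = (412, 378, -450), XZ = (-25, -21, 25).
Comparing components 3 and 1: (-450)(-25) − (412)(25) = 950 ≠ 0, so XY and XZ are not parallel and the points are not collinear.

No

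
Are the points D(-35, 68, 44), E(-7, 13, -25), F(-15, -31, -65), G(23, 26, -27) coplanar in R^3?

A normal to the plane through D, E, F is n = DE × DF = (-836, 1672, -1672).
The plane has equation n·P = 69388. For G: n·G = 69388.
Equal, so G lies in the plane and all four are coplanar.

Yes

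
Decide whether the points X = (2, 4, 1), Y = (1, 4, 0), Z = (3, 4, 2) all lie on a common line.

XY = (-1, 0, -1), XZ = (1, 0, 1).
Each component of XZ is -1 times the corresponding component of XY, so XZ = -1·XY and the points are collinear.

Yes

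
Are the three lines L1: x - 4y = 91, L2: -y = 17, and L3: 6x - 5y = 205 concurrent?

The three lines meet at one point iff the augmented coefficient matrix [aᵢ bᵢ cᵢ] has rank < 3, i.e. its determinant vanishes.
Here the determinant is 18.
Nonzero, so no common point exists.

No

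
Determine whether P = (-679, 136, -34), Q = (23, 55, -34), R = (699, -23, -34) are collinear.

PQ = (702, -81, 0), PR = (1378, -159, 0).
Each component of PR is 53/27 times the corresponding component of PQ, so PR = 53/27·PQ and the points are collinear.

Yes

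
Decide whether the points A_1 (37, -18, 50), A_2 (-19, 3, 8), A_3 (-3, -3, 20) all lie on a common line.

A_1A_2 = (-56, 21, -42), A_1A_3 = (-40, 15, -30).
Each component of A_1A_3 is 5/7 times the corresponding component of A_1A_2, so A_1A_3 = 5/7·A_1A_2 and the points are collinear.

Yes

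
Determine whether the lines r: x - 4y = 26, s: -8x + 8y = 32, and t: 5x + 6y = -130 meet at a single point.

Yes

Intersecting r and s: solving the 2×2 system gives (x, y) = (-14, -10).
Substitute into t: (5)(-14) + (6)(-10) = -130.
This equals -130, so (-14, -10) lies on all three lines and they are concurrent.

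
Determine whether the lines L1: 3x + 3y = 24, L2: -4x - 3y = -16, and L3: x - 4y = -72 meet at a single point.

Yes

Lines aᵢx + bᵢy = cᵢ with pairwise distinct directions are concurrent exactly when det[aᵢ bᵢ cᵢ] = 0.
Here the determinant is 0.
It vanishes, so the lines are concurrent at (-8, 16).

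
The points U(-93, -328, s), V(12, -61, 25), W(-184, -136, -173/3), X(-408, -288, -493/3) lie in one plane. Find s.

The points are coplanar iff UV · (UW × UX) = 0.
Expanding, this is linear in s: (-12992)s + (-792512) = 0.
So s = -61.

-61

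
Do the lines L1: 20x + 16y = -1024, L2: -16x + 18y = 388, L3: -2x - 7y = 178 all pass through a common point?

Intersecting L1 and L2: solving the 2×2 system gives (x, y) = (-40, -14).
Substitute into L3: (-2)(-40) + (-7)(-14) = 178.
This equals 178, so (-40, -14) lies on all three lines and they are concurrent.

Yes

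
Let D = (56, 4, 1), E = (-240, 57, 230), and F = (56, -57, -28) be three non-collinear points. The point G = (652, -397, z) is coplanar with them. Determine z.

The plane through D, E, F has equation 12432x − 8584y + 18056z = 679912.
Substituting G: (18056)z + (11513512) = 679912, so z = -600.

-600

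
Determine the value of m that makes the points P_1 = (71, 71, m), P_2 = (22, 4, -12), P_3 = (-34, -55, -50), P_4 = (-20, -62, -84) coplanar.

52

Coplanarity ⇔ det[P_1P_2; P_1P_3; P_1P_4] = 0.
Expanding, this is linear in m: (-1218)m + (63336) = 0.
So m = 52.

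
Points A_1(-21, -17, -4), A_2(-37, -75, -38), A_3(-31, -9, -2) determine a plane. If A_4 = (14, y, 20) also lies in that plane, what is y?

14

A normal to the plane is n = A_1A_2 × A_1A_3 = (156, 372, -708).
A_4 lies in the plane iff n · A_1A_4 = 0.
This gives (372)y + (-5208) = 0, so y = 14.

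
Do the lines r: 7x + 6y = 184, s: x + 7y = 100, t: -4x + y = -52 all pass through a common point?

Yes

Intersecting r and s: solving the 2×2 system gives (x, y) = (16, 12).
Substitute into t: (-4)(16) + (1)(12) = -52.
This equals -52, so (16, 12) lies on all three lines and they are concurrent.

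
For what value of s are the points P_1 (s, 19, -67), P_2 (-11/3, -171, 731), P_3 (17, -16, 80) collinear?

65/3

Direction P_2P_3 = (62/3, 155, -651). From the y-coordinate of P_1, the parameter along the line is τ = (19 − (-171))/155 = 38/31.
Then s = (-11/3) + 38/31·(62/3) = 65/3.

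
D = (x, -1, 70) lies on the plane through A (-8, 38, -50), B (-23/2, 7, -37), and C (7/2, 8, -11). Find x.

Coplanarity requires AB · (AC × AD) = 0.
AB = (-7/2, -31, 13), AC = (23/2, -30, 39); the triple product is linear in x with coefficient -819 and constant term 37674.
Setting it to zero: x = 46.

46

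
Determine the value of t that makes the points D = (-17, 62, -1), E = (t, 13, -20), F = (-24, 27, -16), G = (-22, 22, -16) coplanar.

Coplanarity ⇔ det[DE; DF; DG] = 0.
Expanding, this is linear in t: (-75)t + (-1800) = 0.
So t = -24.

-24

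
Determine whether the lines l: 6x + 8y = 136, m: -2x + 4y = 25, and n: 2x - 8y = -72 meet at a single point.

No

Lines aᵢx + bᵢy = cᵢ with pairwise distinct directions are concurrent exactly when det[aᵢ bᵢ cᵢ] = 0.
Here the determinant is -192.
Nonzero, so no common point exists.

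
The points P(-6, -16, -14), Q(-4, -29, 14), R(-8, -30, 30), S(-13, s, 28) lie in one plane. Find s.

-23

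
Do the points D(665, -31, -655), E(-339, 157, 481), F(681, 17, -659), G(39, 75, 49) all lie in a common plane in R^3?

With D as base: DE = (-1004, 188, 1136), DF = (16, 48, -4), DG = (-626, 106, 704).
DF × DG = (34216, -8760, 31744).
DE · (DF × DG) = 61440.
Since 61440 ≠ 0, the four points are not coplanar.

No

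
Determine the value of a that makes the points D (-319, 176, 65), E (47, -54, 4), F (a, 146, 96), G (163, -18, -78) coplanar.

Normal to plane DEG: n = (21056, 22936, 39856); plane equation n·P = -89488.
Requiring n·F = -89488: (21056)a + (7174832) = -89488.
So a = -345.

-345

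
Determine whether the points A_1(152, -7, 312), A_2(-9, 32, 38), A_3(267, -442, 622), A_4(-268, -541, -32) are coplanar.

The four points are coplanar iff the 3×3 determinant with rows A_1A_2, A_1A_3, A_1A_4 is zero.
Rows: (-161, 39, -274), (115, -435, 310), (-420, -534, -344).
Expanding along the first row: (-161)(315180) − (39)(90640) + (-274)(-244110) = 12607200.
Nonzero ⇒ not coplanar.

No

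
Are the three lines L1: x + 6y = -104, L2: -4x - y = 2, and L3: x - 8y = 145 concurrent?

The three lines meet at one point iff the augmented coefficient matrix [aᵢ bᵢ cᵢ] has rank < 3, i.e. its determinant vanishes.
Here the determinant is -69.
Nonzero, so no common point exists.

No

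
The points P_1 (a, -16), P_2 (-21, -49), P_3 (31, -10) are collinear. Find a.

The three points are collinear iff det[P_1P_2; P_1P_3] = 0.
This determinant is linear in a: (-39)a + (897) = 0, so a = 23.

23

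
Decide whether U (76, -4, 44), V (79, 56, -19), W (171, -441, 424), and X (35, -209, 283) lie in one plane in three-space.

No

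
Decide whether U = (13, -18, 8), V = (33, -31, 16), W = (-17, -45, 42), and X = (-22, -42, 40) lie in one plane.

No

With U as base: UV = (20, -13, 8), UW = (-30, -27, 34), UX = (-35, -24, 32).
UW × UX = (-48, -230, -225).
UV · (UW × UX) = 230.
Since 230 ≠ 0, the four points are not coplanar.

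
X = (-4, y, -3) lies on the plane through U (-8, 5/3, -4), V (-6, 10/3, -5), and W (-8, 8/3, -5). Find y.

The plane through U, V, W has equation −(2/3)x + 2y + 2z = 2/3.
Substituting X: (2)y + (-10/3) = 2/3, so y = 2.

2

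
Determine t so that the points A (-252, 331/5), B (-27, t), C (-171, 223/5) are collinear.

Collinearity: (B − A) must be parallel to (C − A) = (81, -108/5).
Cross-multiplying the components: (t − 331/5)·(81) = (225)·(-108/5).
Solving gives t = 31/5.

31/5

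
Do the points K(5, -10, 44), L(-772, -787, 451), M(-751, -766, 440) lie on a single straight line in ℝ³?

Yes

KL = (-777, -777, 407), KM = (-756, -756, 396).
KL × KM = (0, 0, 0).
The cross product vanishes, so the three points are collinear.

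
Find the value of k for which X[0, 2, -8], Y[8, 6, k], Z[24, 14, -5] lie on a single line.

-7

Direction XZ = (24, 12, 3). From the x-coordinate of Y, the parameter along the line is τ = (8 − 0)/24 = 1/3.
Then k = (-8) + 1/3·(3) = -7.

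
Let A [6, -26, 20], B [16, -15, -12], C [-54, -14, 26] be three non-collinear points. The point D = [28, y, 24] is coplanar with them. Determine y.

-33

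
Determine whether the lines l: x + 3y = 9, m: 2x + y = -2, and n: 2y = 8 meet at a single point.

Yes

Lines aᵢx + bᵢy = cᵢ with pairwise distinct directions are concurrent exactly when det[aᵢ bᵢ cᵢ] = 0.
Here the determinant is 0.
It vanishes, so the lines are concurrent at (-3, 4).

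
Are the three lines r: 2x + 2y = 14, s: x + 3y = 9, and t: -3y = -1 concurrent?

The three lines meet at one point iff the augmented coefficient matrix [aᵢ bᵢ cᵢ] has rank < 3, i.e. its determinant vanishes.
Here the determinant is 8.
Nonzero, so no common point exists.

No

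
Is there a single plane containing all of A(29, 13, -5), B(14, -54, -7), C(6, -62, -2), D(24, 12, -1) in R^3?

Yes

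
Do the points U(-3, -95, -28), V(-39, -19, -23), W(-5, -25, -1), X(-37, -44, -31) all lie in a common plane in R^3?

A normal to the plane through U, V, W is n = UV × UW = (1702, 962, -2368).
The plane has equation n·P = -30192. For X: n·X = -31894.
-31894 ≠ -30192, so X is off the plane.

No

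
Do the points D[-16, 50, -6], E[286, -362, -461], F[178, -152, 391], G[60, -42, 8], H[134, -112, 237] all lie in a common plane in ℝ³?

The plane through D, E, F has normal n = DE × DF = (-255474, -208164, 18924) and equation n·P = -6434160.
Checking the remaining points: n·G = -6434160, n·H = -6434160.
All equal -6434160, so all 5 points lie in one plane.

Yes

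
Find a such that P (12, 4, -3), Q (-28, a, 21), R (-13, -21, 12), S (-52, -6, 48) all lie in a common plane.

Coplanarity ⇔ det[PQ; PR; PS] = 0.
Expanding, this is linear in a: (315)a + (11340) = 0.
So a = -36.

-36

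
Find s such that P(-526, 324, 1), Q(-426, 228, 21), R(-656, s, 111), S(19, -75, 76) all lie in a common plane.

Normal to plane PQS: n = (780, 3400, 12420); plane equation n·X = 703740.
Requiring n·R = 703740: (3400)s + (866940) = 703740.
So s = -48.

-48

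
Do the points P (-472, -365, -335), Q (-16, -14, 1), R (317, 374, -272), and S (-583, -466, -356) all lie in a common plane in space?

The four points are coplanar iff the 3×3 determinant with rows PQ, PR, PS is zero.
Rows: (456, 351, 336), (789, 739, 63), (-111, -101, -21).
Expanding along the first row: (456)(-9156) − (351)(-9576) + (336)(2340) = -27720.
Nonzero ⇒ not coplanar.

No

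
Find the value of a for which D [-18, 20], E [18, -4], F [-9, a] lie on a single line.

Collinearity: (F − D) must be parallel to (E − D) = (36, -24).
Cross-multiplying the components: (a − 20)·(36) = (9)·(-24).
Solving gives a = 14.

14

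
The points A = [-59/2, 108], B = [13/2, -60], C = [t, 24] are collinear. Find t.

-23/2

The three points are collinear iff det[AB; AC] = 0.
This determinant is linear in t: (168)t + (1932) = 0, so t = -23/2.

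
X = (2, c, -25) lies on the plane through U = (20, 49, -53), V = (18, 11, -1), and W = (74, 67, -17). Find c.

15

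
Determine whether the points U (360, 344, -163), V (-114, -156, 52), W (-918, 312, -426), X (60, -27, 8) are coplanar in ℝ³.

Yes

The four points are coplanar iff the 3×3 determinant with rows UV, UW, UX is zero.
Rows: (-474, -500, 215), (-1278, -32, -263), (-300, -371, 171).
Expanding along the first row: (-474)(-103045) − (-500)(-297438) + (215)(464538) = 0.
Zero determinant ⇒ coplanar.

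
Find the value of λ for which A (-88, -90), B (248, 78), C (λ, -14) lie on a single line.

64

The three points are collinear iff det[AB; AC] = 0.
This determinant is linear in λ: (-168)λ + (10752) = 0, so λ = 64.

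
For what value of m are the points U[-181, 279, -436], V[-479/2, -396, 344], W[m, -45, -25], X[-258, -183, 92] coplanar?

43/2

Normal to plane UVX: n = (3960, -29172, -24948); plane equation n·P = 2021580.
Requiring n·W = 2021580: (3960)m + (1936440) = 2021580.
So m = 43/2.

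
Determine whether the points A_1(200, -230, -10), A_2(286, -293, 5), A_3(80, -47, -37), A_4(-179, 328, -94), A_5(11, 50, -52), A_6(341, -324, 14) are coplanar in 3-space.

Yes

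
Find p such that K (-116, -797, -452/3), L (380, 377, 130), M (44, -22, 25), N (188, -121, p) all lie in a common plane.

12

Normal to plane KLM: n = (-11284, -42224, 196560); plane equation n·P = 5346432.
Requiring n·N = 5346432: (196560)p + (2987712) = 5346432.
So p = 12.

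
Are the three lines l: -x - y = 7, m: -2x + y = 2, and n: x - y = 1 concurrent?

Yes

Intersecting l and m: solving the 2×2 system gives (x, y) = (-3, -4).
Substitute into n: (1)(-3) + (-1)(-4) = 1.
This equals 1, so (-3, -4) lies on all three lines and they are concurrent.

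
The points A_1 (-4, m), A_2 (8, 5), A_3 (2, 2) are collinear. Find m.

Collinearity: (A_1 − A_2) must be parallel to (A_3 − A_2) = (-6, -3).
Cross-multiplying the components: (m − 5)·(-6) = (-12)·(-3).
Solving gives m = -1.

-1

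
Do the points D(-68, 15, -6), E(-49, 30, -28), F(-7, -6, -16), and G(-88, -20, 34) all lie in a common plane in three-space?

Yes

The four points are coplanar iff the 3×3 determinant with rows DE, DF, DG is zero.
Rows: (19, 15, -22), (61, -21, -10), (-20, -35, 40).
Expanding along the first row: (19)(-1190) − (15)(2240) + (-22)(-2555) = 0.
Zero determinant ⇒ coplanar.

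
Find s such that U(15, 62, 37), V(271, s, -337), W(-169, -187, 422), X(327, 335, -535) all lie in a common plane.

110

Normal to plane UWX: n = (37323, 14872, 27456); plane equation n·P = 2497781.
Requiring n·V = 2497781: (14872)s + (861861) = 2497781.
So s = 110.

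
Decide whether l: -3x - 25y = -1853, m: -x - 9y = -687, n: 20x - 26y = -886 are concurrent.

No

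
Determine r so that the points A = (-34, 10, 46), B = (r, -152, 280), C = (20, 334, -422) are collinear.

-61

Collinearity requires AB × AC = 0; each component is linear in r.
The y-component gives (468)r + (28548) = 0, so r = -61.
The remaining components then also vanish.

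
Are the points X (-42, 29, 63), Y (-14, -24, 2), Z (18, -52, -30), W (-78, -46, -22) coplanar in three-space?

No

With X as base: XY = (28, -53, -61), XZ = (60, -81, -93), XW = (-36, -75, -85).
XZ × XW = (-90, 8448, -7416).
XY · (XZ × XW) = 2112.
Since 2112 ≠ 0, the four points are not coplanar.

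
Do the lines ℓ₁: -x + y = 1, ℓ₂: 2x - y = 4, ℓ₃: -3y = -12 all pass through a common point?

No

Lines aᵢx + bᵢy = cᵢ with pairwise distinct directions are concurrent exactly when det[aᵢ bᵢ cᵢ] = 0.
Here the determinant is -6.
Nonzero, so no common point exists.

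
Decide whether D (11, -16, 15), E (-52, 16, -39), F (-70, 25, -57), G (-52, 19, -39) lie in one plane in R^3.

With D as base: DE = (-63, 32, -54), DF = (-81, 41, -72), DG = (-63, 35, -54).
DF × DG = (306, 162, -252).
DE · (DF × DG) = -486.
Since -486 ≠ 0, the four points are not coplanar.

No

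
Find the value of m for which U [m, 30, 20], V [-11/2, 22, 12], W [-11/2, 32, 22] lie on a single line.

Collinearity requires UV × UW = 0; each component is linear in m.
The y-component gives (10)m + (55) = 0, so m = -11/2.
The remaining components then also vanish.

-11/2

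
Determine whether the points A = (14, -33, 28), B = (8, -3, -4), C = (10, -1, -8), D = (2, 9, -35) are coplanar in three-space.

No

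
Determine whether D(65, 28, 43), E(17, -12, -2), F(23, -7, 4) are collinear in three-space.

DE = (-48, -40, -45), DF = (-42, -35, -39).
DE × DF = (-15, 18, 0).
The cross product is nonzero, so the points do not lie on one line.

No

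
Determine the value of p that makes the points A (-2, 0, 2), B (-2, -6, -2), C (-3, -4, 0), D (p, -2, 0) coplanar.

-1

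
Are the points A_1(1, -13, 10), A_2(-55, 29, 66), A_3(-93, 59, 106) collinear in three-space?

No

A_1A_2 = (-56, 42, 56), A_1A_3 = (-94, 72, 96).
A_1A_2 × A_1A_3 = (0, 112, -84).
The cross product is nonzero, so the points do not lie on one line.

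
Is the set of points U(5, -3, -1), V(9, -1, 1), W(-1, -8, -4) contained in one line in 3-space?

UV = (4, 2, 2), UW = (-6, -5, -3).
UV × UW = (4, 0, -8).
The cross product is nonzero, so the points do not lie on one line.

No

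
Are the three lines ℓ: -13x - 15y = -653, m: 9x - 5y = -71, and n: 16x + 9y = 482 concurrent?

Intersecting ℓ and m: solving the 2×2 system gives (x, y) = (11, 34).
Substitute into n: (16)(11) + (9)(34) = 482.
This equals 482, so (11, 34) lies on all three lines and they are concurrent.

Yes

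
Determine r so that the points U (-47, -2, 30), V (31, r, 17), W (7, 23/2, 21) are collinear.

Direction UW = (54, 27/2, -9). From the x-coordinate of V, the parameter along the line is τ = (31 − (-47))/54 = 13/9.
Then r = (-2) + 13/9·(27/2) = 35/2.

35/2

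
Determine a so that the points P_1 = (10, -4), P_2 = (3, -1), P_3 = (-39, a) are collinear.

17

The three points are collinear iff det[P_1P_2; P_1P_3] = 0.
This determinant is linear in a: (-7)a + (119) = 0, so a = 17.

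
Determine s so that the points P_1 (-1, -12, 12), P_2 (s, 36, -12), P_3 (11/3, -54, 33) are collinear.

-19/3

Collinearity requires P_1P_2 × P_1P_3 = 0; each component is linear in s.
The y-component gives (-21)s + (-133) = 0, so s = -19/3.
The remaining components then also vanish.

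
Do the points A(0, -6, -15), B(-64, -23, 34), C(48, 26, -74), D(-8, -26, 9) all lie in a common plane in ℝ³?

No

The four points are coplanar iff the 3×3 determinant with rows AB, AC, AD is zero.
Rows: (-64, -17, 49), (48, 32, -59), (-8, -20, 24).
Expanding along the first row: (-64)(-412) − (-17)(680) + (49)(-704) = 3432.
Nonzero ⇒ not coplanar.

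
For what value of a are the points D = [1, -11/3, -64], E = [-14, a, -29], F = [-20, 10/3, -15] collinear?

Collinearity requires DE × DF = 0; each component is linear in a.
The x-component gives (49)a + (-196/3) = 0, so a = 4/3.
The remaining components then also vanish.

4/3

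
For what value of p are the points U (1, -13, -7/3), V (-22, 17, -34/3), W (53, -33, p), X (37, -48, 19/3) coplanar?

Normal to plane UVX: n = (-55, -374/3, -275); plane equation n·P = 6622/3.
Requiring n·W = 6622/3: (-275)p + (1199) = 6622/3.
So p = -11/3.

-11/3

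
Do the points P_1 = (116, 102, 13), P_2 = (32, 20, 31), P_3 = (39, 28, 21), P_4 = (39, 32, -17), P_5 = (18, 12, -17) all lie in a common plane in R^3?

No

The plane through P_1, P_2, P_3 has normal n = P_1P_2 × P_1P_3 = (676, -714, -98) and equation n·P = 4314.
Checking the remaining points: n·P_4 = 5182, n·P_5 = 5266.
Since n·P_4 = 5182 ≠ 4314, P_4 is off the plane and the points are not all coplanar.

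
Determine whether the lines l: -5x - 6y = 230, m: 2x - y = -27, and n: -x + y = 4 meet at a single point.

No

Lines aᵢx + bᵢy = cᵢ with pairwise distinct directions are concurrent exactly when det[aᵢ bᵢ cᵢ] = 0.
Here the determinant is 1.
Nonzero, so no common point exists.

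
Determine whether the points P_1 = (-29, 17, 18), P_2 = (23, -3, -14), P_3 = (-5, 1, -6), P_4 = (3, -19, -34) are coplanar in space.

A normal to the plane through P_1, P_2, P_3 is n = P_1P_2 × P_1P_3 = (-32, 480, -352).
The plane has equation n·P = 2752. For P_4: n·P_4 = 2752.
Equal, so P_4 lies in the plane and all four are coplanar.

Yes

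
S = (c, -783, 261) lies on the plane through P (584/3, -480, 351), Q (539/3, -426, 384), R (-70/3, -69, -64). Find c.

A normal to the plane is n = PQ × PR = (-35973, -13419, 5607).
S lies in the plane iff n · PS = 0.
This gives (-35973)c + (10564071) = 0, so c = 881/3.

881/3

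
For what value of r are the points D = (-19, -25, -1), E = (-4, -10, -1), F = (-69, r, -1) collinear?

-75

Direction DE = (15, 15, 0). From the x-coordinate of F, the parameter along the line is τ = (-69 − (-19))/15 = -10/3.
Then r = (-25) + (-10/3)·(15) = -75.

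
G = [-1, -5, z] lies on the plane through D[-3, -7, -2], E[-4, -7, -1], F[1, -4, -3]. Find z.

The plane through D, E, F has equation −3x + 3y − 3z = -6.
Substituting G: (-3)z + (-12) = -6, so z = -2.

-2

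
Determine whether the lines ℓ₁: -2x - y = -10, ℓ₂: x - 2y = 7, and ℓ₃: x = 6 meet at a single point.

Intersecting ℓ₁ and ℓ₂: solving the 2×2 system gives (x, y) = (27/5, -4/5).
Substitute into ℓ₃: (1)(27/5) + (0)(-4/5) = 27/5.
But ℓ₃ requires 6 ≠ 27/5, so the three lines have no common point.

No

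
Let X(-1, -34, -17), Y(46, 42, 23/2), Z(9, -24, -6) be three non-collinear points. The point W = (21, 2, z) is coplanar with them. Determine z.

Coplanarity requires XY · (XZ × XW) = 0.
XY = (47, 76, 57/2), XZ = (10, 10, 11); the triple product is linear in z with coefficient -290 and constant term -1160.
Setting it to zero: z = -4.

-4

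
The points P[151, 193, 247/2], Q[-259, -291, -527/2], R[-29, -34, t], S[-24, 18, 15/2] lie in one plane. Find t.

-69

Normal to plane PQS: n = (-11581, 20165, -12950); plane equation n·X = 543789.
Requiring n·R = 543789: (-12950)t + (-349761) = 543789.
So t = -69.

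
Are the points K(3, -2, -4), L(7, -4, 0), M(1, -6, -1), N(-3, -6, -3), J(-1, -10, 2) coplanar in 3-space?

Yes

The plane through K, L, M has normal n = KL × KM = (10, -20, -20) and equation n·P = 150.
Checking the remaining points: n·N = 150, n·J = 150.
All equal 150, so all 5 points lie in one plane.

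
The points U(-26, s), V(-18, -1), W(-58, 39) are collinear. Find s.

7

The three points are collinear iff det[UV; UW] = 0.
This determinant is linear in s: (-40)s + (280) = 0, so s = 7.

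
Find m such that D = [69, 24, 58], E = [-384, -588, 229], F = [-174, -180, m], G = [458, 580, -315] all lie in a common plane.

Coplanarity ⇔ det[DE; DF; DG] = 0.
Expanding, this is linear in m: (13800)m + (10667400) = 0.
So m = -773.

-773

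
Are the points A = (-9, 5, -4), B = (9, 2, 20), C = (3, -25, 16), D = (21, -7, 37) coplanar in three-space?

A normal to the plane through A, B, C is n = AB × AC = (660, -72, -504).
The plane has equation n·P = -4284. For D: n·D = -4284.
Equal, so D lies in the plane and all four are coplanar.

Yes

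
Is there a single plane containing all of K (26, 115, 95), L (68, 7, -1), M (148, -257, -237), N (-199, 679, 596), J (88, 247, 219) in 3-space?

The plane through K, L, M has normal n = KL × KM = (144, 2232, -2448) and equation n·P = 27864.
Checking the remaining points: n·N = 27864, n·J = 27864.
All equal 27864, so all 5 points lie in one plane.

Yes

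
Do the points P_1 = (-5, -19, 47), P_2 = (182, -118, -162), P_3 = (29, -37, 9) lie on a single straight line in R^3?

Yes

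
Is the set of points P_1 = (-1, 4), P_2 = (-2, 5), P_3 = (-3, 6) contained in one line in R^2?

Yes

P_1P_2 = (-1, 1), P_1P_3 = (-2, 2).
Checking proportionality: P_1P_3 = 2·P_1P_2, so the vectors are parallel and the points are collinear.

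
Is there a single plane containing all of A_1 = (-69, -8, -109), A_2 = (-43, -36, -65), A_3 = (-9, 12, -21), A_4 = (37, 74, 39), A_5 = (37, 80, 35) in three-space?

No

The plane through A_1, A_2, A_3 has normal n = A_1A_2 × A_1A_3 = (-3344, 352, 2200) and equation n·P = -11880.
Checking the remaining points: n·A_4 = -11880, n·A_5 = -18568.
Since n·A_5 = -18568 ≠ -11880, A_5 is off the plane and the points are not all coplanar.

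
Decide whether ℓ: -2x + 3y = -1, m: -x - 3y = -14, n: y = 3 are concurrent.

Intersecting ℓ and m: solving the 2×2 system gives (x, y) = (5, 3).
Substitute into n: (0)(5) + (1)(3) = 3.
This equals 3, so (5, 3) lies on all three lines and they are concurrent.

Yes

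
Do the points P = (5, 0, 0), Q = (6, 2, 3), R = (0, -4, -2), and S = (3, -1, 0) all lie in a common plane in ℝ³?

With P as base: PQ = (1, 2, 3), PR = (-5, -4, -2), PS = (-2, -1, 0).
PR × PS = (-2, 4, -3).
PQ · (PR × PS) = -3.
Since -3 ≠ 0, the four points are not coplanar.

No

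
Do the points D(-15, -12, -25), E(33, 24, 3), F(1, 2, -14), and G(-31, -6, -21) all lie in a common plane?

A normal to the plane through D, E, F is n = DE × DF = (4, -80, 96).
The plane has equation n·P = -1500. For G: n·G = -1660.
-1660 ≠ -1500, so G is off the plane.

No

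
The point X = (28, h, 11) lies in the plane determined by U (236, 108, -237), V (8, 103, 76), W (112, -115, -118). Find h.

A normal to the plane is n = UV × UW = (69204, -11680, 50224).
X lies in the plane iff n · UX = 0.
This gives (-11680)h + (-677440) = 0, so h = -58.

-58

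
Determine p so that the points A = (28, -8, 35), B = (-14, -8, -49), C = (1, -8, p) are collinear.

Direction AB = (-42, 0, -84). From the x-coordinate of C, the parameter along the line is τ = (1 − 28)/(-42) = 9/14.
Then p = 35 + 9/14·(-84) = -19.

-19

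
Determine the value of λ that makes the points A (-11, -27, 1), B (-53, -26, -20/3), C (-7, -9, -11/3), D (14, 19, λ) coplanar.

-25/3

Normal to plane ABC: n = (400/3, -680/3, -760); plane equation n·P = 11680/3.
Requiring n·D = 11680/3: (-760)λ + (-2440) = 11680/3.
So λ = -25/3.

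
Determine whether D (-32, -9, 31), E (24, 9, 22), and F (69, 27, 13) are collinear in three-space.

DE = (56, 18, -9), DF = (101, 36, -18).
Comparing components 3 and 1: (-9)(101) − (56)(-18) = 99 ≠ 0, so DE and DF are not parallel and the points are not collinear.

No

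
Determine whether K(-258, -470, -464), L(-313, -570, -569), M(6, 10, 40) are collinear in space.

KL = (-55, -100, -105), KM = (264, 480, 504).
KL × KM = (0, 0, 0).
The cross product vanishes, so the three points are collinear.

Yes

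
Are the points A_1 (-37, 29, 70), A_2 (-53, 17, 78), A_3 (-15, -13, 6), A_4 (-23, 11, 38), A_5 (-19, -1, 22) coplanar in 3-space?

No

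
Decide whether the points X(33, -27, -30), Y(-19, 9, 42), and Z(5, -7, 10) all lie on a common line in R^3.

XY = (-52, 36, 72), XZ = (-28, 20, 40).
Comparing components 3 and 1: (72)(-28) − (-52)(40) = 64 ≠ 0, so XY and XZ are not parallel and the points are not collinear.

No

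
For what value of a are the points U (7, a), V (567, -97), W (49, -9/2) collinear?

3

Collinearity: (U − V) must be parallel to (W − V) = (-518, 185/2).
Cross-multiplying the components: (a − (-97))·(-518) = (-560)·(185/2).
Solving gives a = 3.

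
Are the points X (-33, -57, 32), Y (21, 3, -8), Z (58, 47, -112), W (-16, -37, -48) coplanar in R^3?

A normal to the plane through X, Y, Z is n = XY × XZ = (-4480, 4136, 156).
The plane has equation n·P = -82920. For W: n·W = -88840.
-88840 ≠ -82920, so W is off the plane.

No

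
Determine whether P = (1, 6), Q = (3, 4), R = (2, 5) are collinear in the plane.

Yes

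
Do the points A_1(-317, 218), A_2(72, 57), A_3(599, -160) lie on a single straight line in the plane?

No

A_1A_2 = (389, -161), A_1A_3 = (916, -378).
det[A_1A_2; A_1A_3] = (389)(-378) − (-161)(916) = 434.
The determinant is nonzero, so they are not collinear.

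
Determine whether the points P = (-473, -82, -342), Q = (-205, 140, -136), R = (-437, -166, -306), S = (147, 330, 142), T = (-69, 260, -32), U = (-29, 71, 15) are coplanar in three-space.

The plane through P, Q, R has normal n = PQ × PR = (25296, -2232, -30504) and equation n·X = -1349616.
Checking the remaining points: n·S = -1349616, n·T = -1349616, n·U = -1349616.
All equal -1349616, so all 6 points lie in one plane.

Yes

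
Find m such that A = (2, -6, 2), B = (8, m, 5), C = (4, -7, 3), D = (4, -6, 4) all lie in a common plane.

-9

The points are coplanar iff AB · (AC × AD) = 0.
Expanding, this is linear in m: (-2)m + (-18) = 0.
So m = -9.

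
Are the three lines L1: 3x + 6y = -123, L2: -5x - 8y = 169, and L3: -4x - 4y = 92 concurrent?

Intersecting L1 and L2: solving the 2×2 system gives (x, y) = (-5, -18).
Substitute into L3: (-4)(-5) + (-4)(-18) = 92.
This equals 92, so (-5, -18) lies on all three lines and they are concurrent.

Yes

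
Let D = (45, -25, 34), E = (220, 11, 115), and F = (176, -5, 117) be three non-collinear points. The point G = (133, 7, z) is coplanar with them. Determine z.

30

A normal to the plane is n = DE × DF = (1368, -3914, -1216).
G lies in the plane iff n · DG = 0.
This gives (-1216)z + (36480) = 0, so z = 30.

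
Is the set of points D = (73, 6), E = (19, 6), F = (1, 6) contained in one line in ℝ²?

Yes

DE = (-54, 0), DF = (-72, 0).
Twice the signed area of △DEF is (-54)(0) − (0)(-72) = 0.
The triangle is degenerate (zero area), so the points are collinear.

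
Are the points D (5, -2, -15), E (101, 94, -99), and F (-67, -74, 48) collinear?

Yes

DE = (96, 96, -84), DF = (-72, -72, 63).
Each component of DF is -3/4 times the corresponding component of DE, so DF = -3/4·DE and the points are collinear.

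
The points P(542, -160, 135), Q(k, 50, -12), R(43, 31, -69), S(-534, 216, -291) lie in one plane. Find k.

290

Coplanarity ⇔ det[PQ; PR; PS] = 0.
Expanding, this is linear in k: (-4662)k + (1351980) = 0.
So k = 290.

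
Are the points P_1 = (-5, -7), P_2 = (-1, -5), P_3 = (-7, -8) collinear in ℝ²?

Yes

P_1P_2 = (4, 2), P_1P_3 = (-2, -1).
Checking proportionality: P_1P_3 = -1/2·P_1P_2, so the vectors are parallel and the points are collinear.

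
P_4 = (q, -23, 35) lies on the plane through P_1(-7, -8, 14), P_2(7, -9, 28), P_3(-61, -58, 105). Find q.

A normal to the plane is n = P_1P_2 × P_1P_3 = (609, -2030, -754).
P_4 lies in the plane iff n · P_1P_4 = 0.
This gives (609)q + (18879) = 0, so q = -31.

-31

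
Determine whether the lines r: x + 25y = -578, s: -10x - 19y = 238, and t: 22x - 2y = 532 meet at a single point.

Lines aᵢx + bᵢy = cᵢ with pairwise distinct directions are concurrent exactly when det[aᵢ bᵢ cᵢ] = 0.
Here the determinant is 1104.
Nonzero, so no common point exists.

No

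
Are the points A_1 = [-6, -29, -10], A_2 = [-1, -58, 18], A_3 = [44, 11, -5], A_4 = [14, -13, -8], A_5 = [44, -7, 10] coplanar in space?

The plane through A_1, A_2, A_3 has normal n = A_1A_2 × A_1A_3 = (-1265, 1375, 1650) and equation n·P = -48785.
Checking the remaining points: n·A_4 = -48785, n·A_5 = -48785.
All equal -48785, so all 5 points lie in one plane.

Yes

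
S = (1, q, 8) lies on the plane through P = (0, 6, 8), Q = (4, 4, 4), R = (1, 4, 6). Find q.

The plane through P, Q, R has equation −4x + 4y − 6z = -24.
Substituting S: (4)q + (-52) = -24, so q = 7.

7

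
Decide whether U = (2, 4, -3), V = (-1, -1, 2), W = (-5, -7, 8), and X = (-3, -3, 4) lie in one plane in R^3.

With U as base: UV = (-3, -5, 5), UW = (-7, -11, 11), UX = (-5, -7, 7).
UW × UX = (0, -6, -6).
UV · (UW × UX) = 0.
The scalar triple product vanishes, so the four points are coplanar.

Yes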